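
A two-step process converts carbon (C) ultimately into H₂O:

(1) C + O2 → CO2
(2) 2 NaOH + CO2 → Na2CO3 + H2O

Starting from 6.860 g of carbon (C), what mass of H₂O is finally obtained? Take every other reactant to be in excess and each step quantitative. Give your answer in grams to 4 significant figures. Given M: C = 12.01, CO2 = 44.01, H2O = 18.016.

10.29 g

n(C) = 6.8600 / 12.01 = 0.57119 mol.
Step 1 gives a 1:1 ratio of C to CO2, so n(CO2) = 0.57119 mol.
In step 2 the CO2:H2O ratio is 1:1, so n(H2O) = 0.57119 mol.
Mass of H2O = 0.57119 × 18.016 = 10.291 g.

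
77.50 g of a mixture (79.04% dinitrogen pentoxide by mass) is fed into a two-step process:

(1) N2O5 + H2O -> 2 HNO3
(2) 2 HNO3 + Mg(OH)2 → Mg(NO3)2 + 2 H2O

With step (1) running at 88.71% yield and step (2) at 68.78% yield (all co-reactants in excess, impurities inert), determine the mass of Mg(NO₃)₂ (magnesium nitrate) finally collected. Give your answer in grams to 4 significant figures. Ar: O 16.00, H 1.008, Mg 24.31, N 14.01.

51.32 g

Pure N2O5 = 77.50 × 0.7904 = 61.256 g.
M(N2O5) = 2(14.01) + 5(16.00) = 108.02 g/mol.
M(Mg(NO3)2) = 24.31 + 2(14.01) + 6(16.00) = 148.33 g/mol.
n(N2O5) = 61.256 / 108.02 = 0.56708 mol.
Step 1 (N2O5:HNO3 = 1:2): theoretical n(HNO3) = 1.1342 mol; at 88.71% yield, n(HNO3) = 1.0061 mol.
Step 2 (HNO3:Mg(NO3)2 = 2:1): theoretical n(Mg(NO3)2) = 0.50306 mol, so theoretical mass = 0.50306 × 148.33 = 74.618 g.
At 68.78% yield, actual mass of Mg(NO3)2 = 74.618 × 0.6878 = 51.323 g.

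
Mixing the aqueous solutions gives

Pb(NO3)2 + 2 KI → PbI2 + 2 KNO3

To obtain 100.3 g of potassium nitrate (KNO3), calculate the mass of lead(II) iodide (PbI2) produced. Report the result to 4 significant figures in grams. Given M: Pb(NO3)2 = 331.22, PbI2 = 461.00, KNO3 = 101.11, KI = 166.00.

228.7 g

n(KNO3) = 100.30 g / 101.11 g/mol = 0.99199 mol.
From the equation the KNO3:PbI2 mole ratio is 2:1, so n(PbI2) = 0.99199 × 1/2 = 0.49599 mol.
Mass of PbI2 = 0.49599 mol × 461.00 g/mol = 228.65 g.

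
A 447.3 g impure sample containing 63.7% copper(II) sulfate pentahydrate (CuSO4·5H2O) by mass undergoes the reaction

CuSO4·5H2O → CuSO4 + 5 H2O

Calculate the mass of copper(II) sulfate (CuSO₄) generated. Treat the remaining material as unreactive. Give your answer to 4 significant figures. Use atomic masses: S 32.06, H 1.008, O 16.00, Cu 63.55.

Mass of pure CuSO4·5H2O = 447.3 g × 0.637 = 284.93 g.
M(CuSO4·5H2O) = 63.55 + 32.06 + 9(16.00) + 10(1.008) = 249.69 g/mol.
M(CuSO4) = 63.55 + 32.06 + 4(16.00) = 159.61 g/mol.
n(CuSO4·5H2O) = 284.93 g / 249.69 g/mol = 1.1411 mol.
From the equation the CuSO4·5H2O:CuSO4 mole ratio is 1:1, so n(CuSO4) = 1.1411 × 1/1 = 1.1411 mol.
Mass of CuSO4 = 1.1411 mol × 159.61 g/mol = 182.14 g.

182.1 g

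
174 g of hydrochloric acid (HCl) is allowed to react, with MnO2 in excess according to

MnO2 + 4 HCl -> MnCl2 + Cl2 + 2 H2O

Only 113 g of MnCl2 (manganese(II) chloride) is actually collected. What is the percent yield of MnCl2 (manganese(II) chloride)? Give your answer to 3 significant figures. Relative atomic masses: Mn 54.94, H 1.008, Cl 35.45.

M(HCl) = 1.008 + 35.45 = 36.458 g/mol.
M(MnCl2) = 54.94 + 2(35.45) = 125.84 g/mol.
n(HCl) = 174.0 g / 36.458 g/mol = 4.773 mol.
From the equation the HCl:MnCl2 mole ratio is 4:1, so n(MnCl2) = 4.773 × 1/4 = 1.193 mol.
Mass of MnCl2 = 1.193 mol × 125.84 g/mol = 150.1 g.
This is the theoretical yield. Percent yield = 113 g / 150.1 g × 100% = 75.26%.

75.3 %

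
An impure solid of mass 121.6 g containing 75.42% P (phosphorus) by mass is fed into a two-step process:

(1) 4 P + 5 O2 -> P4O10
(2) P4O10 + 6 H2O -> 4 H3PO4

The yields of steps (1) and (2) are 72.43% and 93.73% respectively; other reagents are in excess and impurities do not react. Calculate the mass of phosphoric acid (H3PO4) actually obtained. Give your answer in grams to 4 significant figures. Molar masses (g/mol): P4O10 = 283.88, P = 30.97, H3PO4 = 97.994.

Pure P = 121.6 × 0.7542 = 91.711 g.
n(P) = 91.711 / 30.97 = 2.9613 mol.
Step 1 (P:P4O10 = 4:1): theoretical n(P4O10) = 0.74032 mol; at 72.43% yield, n(P4O10) = 0.53621 mol.
Step 2 (P4O10:H3PO4 = 1:4): theoretical n(H3PO4) = 2.1449 mol, so theoretical mass = 2.1449 × 97.994 = 210.18 g.
At 93.73% yield, actual mass of H3PO4 = 210.18 × 0.9373 = 197.00 g.

197.0 g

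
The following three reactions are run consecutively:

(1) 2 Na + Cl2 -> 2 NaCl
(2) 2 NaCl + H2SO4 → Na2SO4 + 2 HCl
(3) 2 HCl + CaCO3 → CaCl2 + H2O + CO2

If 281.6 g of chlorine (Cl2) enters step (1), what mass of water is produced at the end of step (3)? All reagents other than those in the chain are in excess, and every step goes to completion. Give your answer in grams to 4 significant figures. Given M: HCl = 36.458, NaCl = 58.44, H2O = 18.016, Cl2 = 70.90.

71.56 g

n(Cl2) = 281.6 / 70.90 = 3.9718 mol.
Reaction (1): Cl2→NaCl ratio 1:2 ⇒ n(NaCl) = 7.9436 mol.
Reaction (2): NaCl→HCl ratio 2:2 ⇒ n(HCl) = 7.9436 mol.
Reaction (3): HCl→H2O ratio 2:1 ⇒ n(H2O) = 3.9718 mol.
Mass of H2O = 3.9718 × 18.016 = 71.556 g.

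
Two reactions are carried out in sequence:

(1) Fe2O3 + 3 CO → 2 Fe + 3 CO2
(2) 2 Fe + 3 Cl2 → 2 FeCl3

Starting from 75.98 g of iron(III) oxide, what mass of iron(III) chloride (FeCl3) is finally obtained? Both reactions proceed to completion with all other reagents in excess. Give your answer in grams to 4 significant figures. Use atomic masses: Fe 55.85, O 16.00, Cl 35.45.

M(Fe2O3) = 2(55.85) + 3(16.00) = 159.70 g/mol.
M(FeCl3) = 55.85 + 3(35.45) = 162.20 g/mol.
n(Fe2O3) = 75.980 / 159.70 = 0.47577 mol.
Step 1 gives a 1:2 ratio of Fe2O3 to Fe, so n(Fe) = 0.95153 mol.
In step 2 the Fe:FeCl3 ratio is 2:2, so n(FeCl3) = 0.95153 mol.
Mass of FeCl3 = 0.95153 × 162.20 = 154.34 g.

154.3 g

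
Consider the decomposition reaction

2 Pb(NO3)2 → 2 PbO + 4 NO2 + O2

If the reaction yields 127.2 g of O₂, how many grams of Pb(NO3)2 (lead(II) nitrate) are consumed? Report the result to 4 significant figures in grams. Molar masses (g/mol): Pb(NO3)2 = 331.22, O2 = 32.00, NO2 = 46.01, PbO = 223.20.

2633 g

n(O2) = 127.20 g / 32.00 g/mol = 3.9750 mol.
From the equation the O2:Pb(NO3)2 mole ratio is 1:2, so n(Pb(NO3)2) = 3.9750 × 2/1 = 7.9500 mol.
Mass of Pb(NO3)2 = 7.9500 mol × 331.22 g/mol = 2633.2 g.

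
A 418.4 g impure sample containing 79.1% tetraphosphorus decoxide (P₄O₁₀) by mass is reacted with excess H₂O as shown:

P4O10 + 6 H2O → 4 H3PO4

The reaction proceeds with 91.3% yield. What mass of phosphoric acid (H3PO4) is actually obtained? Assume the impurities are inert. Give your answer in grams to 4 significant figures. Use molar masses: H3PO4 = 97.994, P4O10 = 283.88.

417.2 g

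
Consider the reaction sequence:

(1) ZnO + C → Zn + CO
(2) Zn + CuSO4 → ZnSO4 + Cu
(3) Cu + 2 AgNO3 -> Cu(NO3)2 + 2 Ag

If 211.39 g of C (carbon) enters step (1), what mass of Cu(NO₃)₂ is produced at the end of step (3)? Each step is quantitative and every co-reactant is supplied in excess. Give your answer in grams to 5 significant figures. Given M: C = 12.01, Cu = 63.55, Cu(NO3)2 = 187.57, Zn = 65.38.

3301.5 g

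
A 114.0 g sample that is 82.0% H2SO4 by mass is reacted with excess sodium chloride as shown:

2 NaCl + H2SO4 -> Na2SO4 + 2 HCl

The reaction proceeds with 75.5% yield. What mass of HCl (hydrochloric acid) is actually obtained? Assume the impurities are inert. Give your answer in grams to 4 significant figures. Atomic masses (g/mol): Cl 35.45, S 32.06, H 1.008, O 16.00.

52.47 g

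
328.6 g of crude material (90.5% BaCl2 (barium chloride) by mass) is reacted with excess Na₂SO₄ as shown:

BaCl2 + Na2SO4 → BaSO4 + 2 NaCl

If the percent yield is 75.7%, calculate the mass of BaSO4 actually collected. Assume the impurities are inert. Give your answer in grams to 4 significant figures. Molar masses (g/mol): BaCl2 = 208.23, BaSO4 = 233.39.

Pure BaCl2 available = 328.6 g × 0.905 = 297.38 g.
n(BaCl2) = 297.38 g / 208.23 g/mol = 1.4281 mol.
From the equation the BaCl2:BaSO4 mole ratio is 1:1, so n(BaSO4) = 1.4281 × 1/1 = 1.4281 mol.
Mass of BaSO4 = 1.4281 mol × 233.39 g/mol = 333.32 g.
Actual mass collected = 333.32 g × 0.757 = 252.32 g.

252.3 g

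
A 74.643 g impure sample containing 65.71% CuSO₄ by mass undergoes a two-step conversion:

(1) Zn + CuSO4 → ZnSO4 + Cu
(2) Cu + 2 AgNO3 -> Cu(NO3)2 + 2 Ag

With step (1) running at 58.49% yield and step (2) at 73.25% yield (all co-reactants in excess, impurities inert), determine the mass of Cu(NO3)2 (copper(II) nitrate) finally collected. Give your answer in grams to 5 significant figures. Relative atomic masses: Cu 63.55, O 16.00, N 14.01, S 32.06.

Pure CuSO4 = 74.643 × 0.6571 = 49.0479 g.
M(CuSO4) = 63.55 + 32.06 + 4(16.00) = 159.61 g/mol.
M(Cu(NO3)2) = 63.55 + 2(14.01) + 6(16.00) = 187.57 g/mol.
n(CuSO4) = 49.0479 / 159.61 = 0.307299 mol.
Step 1 (CuSO4:Cu = 1:1): theoretical n(Cu) = 0.307299 mol; at 58.49% yield, n(Cu) = 0.179739 mol.
Step 2 (Cu:Cu(NO3)2 = 1:1): theoretical n(Cu(NO3)2) = 0.179739 mol, so theoretical mass = 0.179739 × 187.57 = 33.7136 g.
At 73.25% yield, actual mass of Cu(NO3)2 = 33.7136 × 0.7325 = 24.6952 g.

24.695 g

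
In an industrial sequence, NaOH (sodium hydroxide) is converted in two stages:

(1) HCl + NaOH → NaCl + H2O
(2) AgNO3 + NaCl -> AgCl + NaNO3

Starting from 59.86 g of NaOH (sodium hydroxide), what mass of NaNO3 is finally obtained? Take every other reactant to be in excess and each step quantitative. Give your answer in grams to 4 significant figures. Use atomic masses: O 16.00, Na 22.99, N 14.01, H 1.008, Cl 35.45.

M(NaOH) = 22.99 + 16.00 + 1.008 = 39.998 g/mol.
M(NaNO3) = 22.99 + 14.01 + 3(16.00) = 85.00 g/mol.
n(NaOH) = 59.860 / 39.998 = 1.4966 mol.
Step 1 gives a 1:1 ratio of NaOH to NaCl, so n(NaCl) = 1.4966 mol.
In step 2 the NaCl:NaNO3 ratio is 1:1, so n(NaNO3) = 1.4966 mol.
Mass of NaNO3 = 1.4966 × 85.00 = 127.21 g.

127.2 g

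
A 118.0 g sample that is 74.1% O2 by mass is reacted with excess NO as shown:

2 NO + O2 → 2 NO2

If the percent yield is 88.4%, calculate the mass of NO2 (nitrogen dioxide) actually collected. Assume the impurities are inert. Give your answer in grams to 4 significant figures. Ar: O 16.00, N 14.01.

222.3 g

Pure O2 available = 118.0 g × 0.741 = 87.438 g.
M(O2) = 2(16.00) = 32.00 g/mol.
M(NO2) = 14.01 + 2(16.00) = 46.01 g/mol.
n(O2) = 87.438 g / 32.00 g/mol = 2.7324 mol.
From the equation the O2:NO2 mole ratio is 1:2, so n(NO2) = 2.7324 × 2/1 = 5.4649 mol.
Mass of NO2 = 5.4649 mol × 46.01 g/mol = 251.44 g.
Actual mass collected = 251.44 g × 0.884 = 222.27 g.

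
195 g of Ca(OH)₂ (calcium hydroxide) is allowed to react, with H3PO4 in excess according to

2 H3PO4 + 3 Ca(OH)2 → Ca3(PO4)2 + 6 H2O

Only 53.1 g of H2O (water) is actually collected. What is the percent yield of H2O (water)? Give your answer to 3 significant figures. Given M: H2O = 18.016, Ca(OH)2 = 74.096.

n(Ca(OH)2) = 195.0 g / 74.096 g/mol = 2.632 mol.
From the equation the Ca(OH)2:H2O mole ratio is 3:6, so n(H2O) = 2.632 × 6/3 = 5.263 mol.
Mass of H2O = 5.263 mol × 18.016 g/mol = 94.83 g.
This is the theoretical yield. Percent yield = 53.1 g / 94.83 g × 100% = 56.00%.

56.0 %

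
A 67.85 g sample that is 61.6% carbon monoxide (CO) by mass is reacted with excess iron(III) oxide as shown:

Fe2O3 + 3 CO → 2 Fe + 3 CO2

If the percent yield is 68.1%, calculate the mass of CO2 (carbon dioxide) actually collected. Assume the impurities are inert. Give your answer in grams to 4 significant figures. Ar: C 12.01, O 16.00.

44.72 g

Pure CO available = 67.85 g × 0.616 = 41.796 g.
M(CO) = 12.01 + 16.00 = 28.01 g/mol.
M(CO2) = 12.01 + 2(16.00) = 44.01 g/mol.
n(CO) = 41.796 g / 28.01 g/mol = 1.4922 mol.
From the equation the CO:CO2 mole ratio is 3:3, so n(CO2) = 1.4922 × 3/3 = 1.4922 mol.
Mass of CO2 = 1.4922 mol × 44.01 g/mol = 65.670 g.
Actual mass collected = 65.670 g × 0.681 = 44.721 g.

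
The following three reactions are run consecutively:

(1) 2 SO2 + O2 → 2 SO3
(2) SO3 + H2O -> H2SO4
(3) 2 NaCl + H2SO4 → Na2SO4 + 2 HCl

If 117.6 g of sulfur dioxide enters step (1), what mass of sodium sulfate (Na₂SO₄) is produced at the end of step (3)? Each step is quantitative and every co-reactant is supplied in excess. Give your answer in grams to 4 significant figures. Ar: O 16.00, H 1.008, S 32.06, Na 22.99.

M(SO2) = 32.06 + 2(16.00) = 64.06 g/mol.
M(Na2SO4) = 2(22.99) + 32.06 + 4(16.00) = 142.04 g/mol.
n(SO2) = 117.6 / 64.06 = 1.8358 mol.
Reaction (1): SO2→SO3 ratio 2:2 ⇒ n(SO3) = 1.8358 mol.
Reaction (2): SO3→H2SO4 ratio 1:1 ⇒ n(H2SO4) = 1.8358 mol.
Reaction (3): H2SO4→Na2SO4 ratio 1:1 ⇒ n(Na2SO4) = 1.8358 mol.
Mass of Na2SO4 = 1.8358 × 142.04 = 260.75 g.

260.8 g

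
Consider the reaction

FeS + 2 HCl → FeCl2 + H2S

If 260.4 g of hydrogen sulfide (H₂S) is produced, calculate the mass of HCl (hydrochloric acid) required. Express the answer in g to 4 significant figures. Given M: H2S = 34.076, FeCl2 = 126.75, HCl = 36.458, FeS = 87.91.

n(H2S) = 260.40 g / 34.076 g/mol = 7.6417 mol.
From the equation the H2S:HCl mole ratio is 1:2, so n(HCl) = 7.6417 × 2/1 = 15.283 mol.
Mass of HCl = 15.283 mol × 36.458 g/mol = 557.21 g.

557.2 g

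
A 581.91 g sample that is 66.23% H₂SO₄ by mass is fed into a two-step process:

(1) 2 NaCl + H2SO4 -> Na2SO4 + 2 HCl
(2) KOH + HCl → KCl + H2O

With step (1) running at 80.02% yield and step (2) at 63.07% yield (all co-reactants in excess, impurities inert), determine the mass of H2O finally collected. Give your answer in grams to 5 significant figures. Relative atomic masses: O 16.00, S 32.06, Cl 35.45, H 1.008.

Pure H2SO4 = 581.91 × 0.6623 = 385.399 g.
M(H2SO4) = 2(1.008) + 32.06 + 4(16.00) = 98.076 g/mol.
M(H2O) = 2(1.008) + 16.00 = 18.016 g/mol.
n(H2SO4) = 385.399 / 98.076 = 3.92960 mol.
Step 1 (H2SO4:HCl = 1:2): theoretical n(HCl) = 7.85919 mol; at 80.02% yield, n(HCl) = 6.28892 mol.
Step 2 (HCl:H2O = 1:1): theoretical n(H2O) = 6.28892 mol, so theoretical mass = 6.28892 × 18.016 = 113.301 g.
At 63.07% yield, actual mass of H2O = 113.301 × 0.6307 = 71.4591 g.

71.459 g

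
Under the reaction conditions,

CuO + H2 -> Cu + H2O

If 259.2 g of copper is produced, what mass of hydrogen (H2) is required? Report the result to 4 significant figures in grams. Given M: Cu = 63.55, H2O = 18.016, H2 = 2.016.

8.223 g

n(Cu) = 259.20 g / 63.55 g/mol = 4.0787 mol.
From the equation the Cu:H2 mole ratio is 1:1, so n(H2) = 4.0787 × 1/1 = 4.0787 mol.
Mass of H2 = 4.0787 mol × 2.016 g/mol = 8.2226 g.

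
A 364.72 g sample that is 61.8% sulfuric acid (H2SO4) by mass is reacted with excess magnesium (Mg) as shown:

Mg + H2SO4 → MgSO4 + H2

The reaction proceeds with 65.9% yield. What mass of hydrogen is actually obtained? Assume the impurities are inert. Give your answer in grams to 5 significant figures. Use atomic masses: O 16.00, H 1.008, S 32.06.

3.0532 g

Pure H2SO4 available = 364.72 g × 0.618 = 225.397 g.
M(H2SO4) = 2(1.008) + 32.06 + 4(16.00) = 98.076 g/mol.
M(H2) = 2(1.008) = 2.016 g/mol.
n(H2SO4) = 225.397 g / 98.076 g/mol = 2.29819 mol.
From the equation the H2SO4:H2 mole ratio is 1:1, so n(H2) = 2.29819 × 1/1 = 2.29819 mol.
Mass of H2 = 2.29819 mol × 2.016 g/mol = 4.63314 g.
Actual mass collected = 4.63314 g × 0.659 = 3.05324 g.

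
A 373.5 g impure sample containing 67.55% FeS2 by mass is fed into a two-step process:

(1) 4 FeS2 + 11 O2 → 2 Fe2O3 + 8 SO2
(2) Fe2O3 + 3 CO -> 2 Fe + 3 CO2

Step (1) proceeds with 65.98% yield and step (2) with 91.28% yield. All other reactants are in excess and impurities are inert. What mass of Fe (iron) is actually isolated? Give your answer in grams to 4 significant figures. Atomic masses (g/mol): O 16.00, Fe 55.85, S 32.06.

Pure FeS2 = 373.5 × 0.6755 = 252.30 g.
M(FeS2) = 55.85 + 2(32.06) = 119.97 g/mol.
M(Fe) = 55.85 g/mol.
n(FeS2) = 252.30 / 119.97 = 2.1030 mol.
Step 1 (FeS2:Fe2O3 = 4:2): theoretical n(Fe2O3) = 1.0515 mol; at 65.98% yield, n(Fe2O3) = 0.69379 mol.
Step 2 (Fe2O3:Fe = 1:2): theoretical n(Fe) = 1.3876 mol, so theoretical mass = 1.3876 × 55.85 = 77.496 g.
At 91.28% yield, actual mass of Fe = 77.496 × 0.9128 = 70.738 g.

70.74 g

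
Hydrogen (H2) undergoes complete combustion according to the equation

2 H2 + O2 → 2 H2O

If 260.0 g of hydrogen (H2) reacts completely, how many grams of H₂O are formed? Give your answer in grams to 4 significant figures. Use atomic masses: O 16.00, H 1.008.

M(H2) = 2(1.008) = 2.016 g/mol.
M(H2O) = 2(1.008) + 16.00 = 18.016 g/mol.
n(H2) = 260.00 g / 2.016 g/mol = 128.97 mol.
From the equation the H2:H2O mole ratio is 2:2, so n(H2O) = 128.97 × 2/2 = 128.97 mol.
Mass of H2O = 128.97 mol × 18.016 g/mol = 2323.5 g.

2323 g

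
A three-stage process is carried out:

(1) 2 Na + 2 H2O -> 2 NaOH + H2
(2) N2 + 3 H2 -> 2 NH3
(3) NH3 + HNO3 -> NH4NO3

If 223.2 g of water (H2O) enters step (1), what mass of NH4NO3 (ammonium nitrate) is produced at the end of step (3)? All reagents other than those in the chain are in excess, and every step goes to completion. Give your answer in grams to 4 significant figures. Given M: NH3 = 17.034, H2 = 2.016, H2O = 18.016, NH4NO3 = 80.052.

330.6 g

n(H2O) = 223.2 / 18.016 = 12.389 mol.
Reaction (1): H2O→H2 ratio 2:1 ⇒ n(H2) = 6.1945 mol.
Reaction (2): H2→NH3 ratio 3:2 ⇒ n(NH3) = 4.1297 mol.
Reaction (3): NH3→NH4NO3 ratio 1:1 ⇒ n(NH4NO3) = 4.1297 mol.
Mass of NH4NO3 = 4.1297 × 80.052 = 330.59 g.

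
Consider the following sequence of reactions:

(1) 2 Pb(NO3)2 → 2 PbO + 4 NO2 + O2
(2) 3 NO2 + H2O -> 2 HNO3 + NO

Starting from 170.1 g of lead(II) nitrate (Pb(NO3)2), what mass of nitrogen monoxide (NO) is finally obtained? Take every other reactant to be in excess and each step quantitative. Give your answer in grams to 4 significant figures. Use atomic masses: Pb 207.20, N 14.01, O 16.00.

10.27 g

M(Pb(NO3)2) = 207.20 + 2(14.01) + 6(16.00) = 331.22 g/mol.
M(NO) = 14.01 + 16.00 = 30.01 g/mol.
n(Pb(NO3)2) = 170.10 / 331.22 = 0.51356 mol.
Step 1 gives a 2:4 ratio of Pb(NO3)2 to NO2, so n(NO2) = 1.0271 mol.
In step 2 the NO2:NO ratio is 3:1, so n(NO) = 0.34237 mol.
Mass of NO = 0.34237 × 30.01 = 10.275 g.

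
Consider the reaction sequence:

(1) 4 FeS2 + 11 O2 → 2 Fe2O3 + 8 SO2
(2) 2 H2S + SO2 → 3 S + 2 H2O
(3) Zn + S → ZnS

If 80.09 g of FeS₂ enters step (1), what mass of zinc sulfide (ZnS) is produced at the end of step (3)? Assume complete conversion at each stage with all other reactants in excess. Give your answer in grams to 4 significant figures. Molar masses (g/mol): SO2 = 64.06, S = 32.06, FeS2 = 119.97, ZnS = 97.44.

390.3 g

n(FeS2) = 80.09 / 119.97 = 0.66758 mol.
Reaction (1): FeS2→SO2 ratio 4:8 ⇒ n(SO2) = 1.3352 mol.
Reaction (2): SO2→S ratio 1:3 ⇒ n(S) = 4.0055 mol.
Reaction (3): S→ZnS ratio 1:1 ⇒ n(ZnS) = 4.0055 mol.
Mass of ZnS = 4.0055 × 97.44 = 390.30 g.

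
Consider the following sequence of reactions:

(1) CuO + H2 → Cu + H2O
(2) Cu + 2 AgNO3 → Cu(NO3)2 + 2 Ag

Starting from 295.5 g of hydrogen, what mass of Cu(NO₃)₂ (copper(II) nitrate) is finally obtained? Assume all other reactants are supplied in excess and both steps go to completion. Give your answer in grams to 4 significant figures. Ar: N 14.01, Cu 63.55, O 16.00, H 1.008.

M(H2) = 2(1.008) = 2.016 g/mol.
M(Cu(NO3)2) = 63.55 + 2(14.01) + 6(16.00) = 187.57 g/mol.
n(H2) = 295.50 / 2.016 = 146.58 mol.
Step 1 gives a 1:1 ratio of H2 to Cu, so n(Cu) = 146.58 mol.
In step 2 the Cu:Cu(NO3)2 ratio is 1:1, so n(Cu(NO3)2) = 146.58 mol.
Mass of Cu(NO3)2 = 146.58 × 187.57 = 27494 g.

27490 g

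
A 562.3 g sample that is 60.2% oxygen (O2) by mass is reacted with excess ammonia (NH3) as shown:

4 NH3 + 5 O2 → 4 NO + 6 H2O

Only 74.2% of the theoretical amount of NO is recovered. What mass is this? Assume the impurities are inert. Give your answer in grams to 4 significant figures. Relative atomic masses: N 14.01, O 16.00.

188.4 g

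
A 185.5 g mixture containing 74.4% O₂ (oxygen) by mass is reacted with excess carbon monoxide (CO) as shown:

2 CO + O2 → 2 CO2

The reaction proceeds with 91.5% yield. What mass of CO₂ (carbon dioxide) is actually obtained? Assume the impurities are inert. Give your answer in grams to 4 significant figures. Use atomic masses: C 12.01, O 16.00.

347.4 g

Pure O2 available = 185.5 g × 0.744 = 138.01 g.
M(O2) = 2(16.00) = 32.00 g/mol.
M(CO2) = 12.01 + 2(16.00) = 44.01 g/mol.
n(O2) = 138.01 g / 32.00 g/mol = 4.3129 mol.
From the equation the O2:CO2 mole ratio is 1:2, so n(CO2) = 4.3129 × 2/1 = 8.6258 mol.
Mass of CO2 = 8.6258 mol × 44.01 g/mol = 379.62 g.
Actual mass collected = 379.62 g × 0.915 = 347.35 g.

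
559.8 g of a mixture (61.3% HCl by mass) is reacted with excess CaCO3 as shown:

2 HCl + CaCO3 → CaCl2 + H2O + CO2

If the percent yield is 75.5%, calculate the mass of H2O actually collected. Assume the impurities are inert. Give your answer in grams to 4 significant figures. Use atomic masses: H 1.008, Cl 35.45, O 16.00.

Pure HCl available = 559.8 g × 0.613 = 343.16 g.
M(HCl) = 1.008 + 35.45 = 36.458 g/mol.
M(H2O) = 2(1.008) + 16.00 = 18.016 g/mol.
n(HCl) = 343.16 g / 36.458 g/mol = 9.4124 mol.
From the equation the HCl:H2O mole ratio is 2:1, so n(H2O) = 9.4124 × 1/2 = 4.7062 mol.
Mass of H2O = 4.7062 mol × 18.016 g/mol = 84.787 g.
Actual mass collected = 84.787 g × 0.755 = 64.014 g.

64.01 g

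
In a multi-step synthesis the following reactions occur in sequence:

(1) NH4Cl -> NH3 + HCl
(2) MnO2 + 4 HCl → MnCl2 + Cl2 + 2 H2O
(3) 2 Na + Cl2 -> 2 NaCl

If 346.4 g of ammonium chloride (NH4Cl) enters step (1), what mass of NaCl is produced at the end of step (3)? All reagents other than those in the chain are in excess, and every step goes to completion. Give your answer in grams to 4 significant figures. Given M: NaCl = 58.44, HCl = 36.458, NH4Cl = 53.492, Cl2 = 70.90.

n(NH4Cl) = 346.4 / 53.492 = 6.4757 mol.
Reaction (1): NH4Cl→HCl ratio 1:1 ⇒ n(HCl) = 6.4757 mol.
Reaction (2): HCl→Cl2 ratio 4:1 ⇒ n(Cl2) = 1.6189 mol.
Reaction (3): Cl2→NaCl ratio 1:2 ⇒ n(NaCl) = 3.2379 mol.
Mass of NaCl = 3.2379 × 58.44 = 189.22 g.

189.2 g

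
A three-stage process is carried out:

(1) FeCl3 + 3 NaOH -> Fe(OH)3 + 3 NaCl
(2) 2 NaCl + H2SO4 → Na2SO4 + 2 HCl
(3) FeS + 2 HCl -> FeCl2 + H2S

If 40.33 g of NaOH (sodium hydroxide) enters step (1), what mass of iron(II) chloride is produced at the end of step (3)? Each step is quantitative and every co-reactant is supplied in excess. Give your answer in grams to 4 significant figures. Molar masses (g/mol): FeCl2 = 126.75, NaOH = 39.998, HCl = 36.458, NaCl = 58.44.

n(NaOH) = 40.33 / 39.998 = 1.0083 mol.
Reaction (1): NaOH→NaCl ratio 3:3 ⇒ n(NaCl) = 1.0083 mol.
Reaction (2): NaCl→HCl ratio 2:2 ⇒ n(HCl) = 1.0083 mol.
Reaction (3): HCl→FeCl2 ratio 2:1 ⇒ n(FeCl2) = 0.50415 mol.
Mass of FeCl2 = 0.50415 × 126.75 = 63.901 g.

63.90 g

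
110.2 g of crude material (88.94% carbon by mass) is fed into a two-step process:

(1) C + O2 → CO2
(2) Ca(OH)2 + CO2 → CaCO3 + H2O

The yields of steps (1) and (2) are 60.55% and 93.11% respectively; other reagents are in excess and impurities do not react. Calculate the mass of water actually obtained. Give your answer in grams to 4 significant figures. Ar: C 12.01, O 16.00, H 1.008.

82.89 g

Pure C = 110.2 × 0.8894 = 98.012 g.
M(C) = 12.01 g/mol.
M(H2O) = 2(1.008) + 16.00 = 18.016 g/mol.
n(C) = 98.012 / 12.01 = 8.1609 mol.
Step 1 (C:CO2 = 1:1): theoretical n(CO2) = 8.1609 mol; at 60.55% yield, n(CO2) = 4.9414 mol.
Step 2 (CO2:H2O = 1:1): theoretical n(H2O) = 4.9414 mol, so theoretical mass = 4.9414 × 18.016 = 89.024 g.
At 93.11% yield, actual mass of H2O = 89.024 × 0.9311 = 82.890 g.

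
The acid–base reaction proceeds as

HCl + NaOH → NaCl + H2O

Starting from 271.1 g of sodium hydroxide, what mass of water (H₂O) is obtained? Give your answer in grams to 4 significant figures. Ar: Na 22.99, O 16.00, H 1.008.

122.1 g

M(NaOH) = 22.99 + 16.00 + 1.008 = 39.998 g/mol.
M(H2O) = 2(1.008) + 16.00 = 18.016 g/mol.
n(NaOH) = 271.10 g / 39.998 g/mol = 6.7778 mol.
From the equation the NaOH:H2O mole ratio is 1:1, so n(H2O) = 6.7778 × 1/1 = 6.7778 mol.
Mass of H2O = 6.7778 mol × 18.016 g/mol = 122.11 g.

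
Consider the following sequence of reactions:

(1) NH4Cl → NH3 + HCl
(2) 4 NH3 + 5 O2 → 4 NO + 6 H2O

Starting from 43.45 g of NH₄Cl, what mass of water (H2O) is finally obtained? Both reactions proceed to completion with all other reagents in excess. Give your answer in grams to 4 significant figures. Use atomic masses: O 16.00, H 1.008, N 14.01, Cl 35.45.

M(NH4Cl) = 14.01 + 4(1.008) + 35.45 = 53.492 g/mol.
M(H2O) = 2(1.008) + 16.00 = 18.016 g/mol.
n(NH4Cl) = 43.450 / 53.492 = 0.81227 mol.
Step 1 gives a 1:1 ratio of NH4Cl to NH3, so n(NH3) = 0.81227 mol.
In step 2 the NH3:H2O ratio is 4:6, so n(H2O) = 1.2184 mol.
Mass of H2O = 1.2184 × 18.016 = 21.951 g.

21.95 g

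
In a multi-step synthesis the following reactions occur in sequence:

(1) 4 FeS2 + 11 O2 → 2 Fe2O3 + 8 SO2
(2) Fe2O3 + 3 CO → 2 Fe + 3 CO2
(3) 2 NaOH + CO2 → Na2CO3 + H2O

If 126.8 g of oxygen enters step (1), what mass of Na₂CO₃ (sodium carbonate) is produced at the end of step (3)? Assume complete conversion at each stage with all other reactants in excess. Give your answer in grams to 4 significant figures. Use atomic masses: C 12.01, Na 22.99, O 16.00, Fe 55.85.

229.1 g

M(O2) = 2(16.00) = 32.00 g/mol.
M(Na2CO3) = 2(22.99) + 12.01 + 3(16.00) = 105.99 g/mol.
n(O2) = 126.8 / 32.00 = 3.9625 mol.
Reaction (1): O2→Fe2O3 ratio 11:2 ⇒ n(Fe2O3) = 0.72045 mol.
Reaction (2): Fe2O3→CO2 ratio 1:3 ⇒ n(CO2) = 2.1614 mol.
Reaction (3): CO2→Na2CO3 ratio 1:1 ⇒ n(Na2CO3) = 2.1614 mol.
Mass of Na2CO3 = 2.1614 × 105.99 = 229.08 g.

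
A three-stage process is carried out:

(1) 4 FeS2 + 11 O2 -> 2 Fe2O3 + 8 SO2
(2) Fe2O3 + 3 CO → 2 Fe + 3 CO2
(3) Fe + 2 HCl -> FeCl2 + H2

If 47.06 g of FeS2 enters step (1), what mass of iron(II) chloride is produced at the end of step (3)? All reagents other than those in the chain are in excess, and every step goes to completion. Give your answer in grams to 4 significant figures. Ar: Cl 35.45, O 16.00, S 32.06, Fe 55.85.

M(FeS2) = 55.85 + 2(32.06) = 119.97 g/mol.
M(FeCl2) = 55.85 + 2(35.45) = 126.75 g/mol.
n(FeS2) = 47.06 / 119.97 = 0.39226 mol.
Reaction (1): FeS2→Fe2O3 ratio 4:2 ⇒ n(Fe2O3) = 0.19613 mol.
Reaction (2): Fe2O3→Fe ratio 1:2 ⇒ n(Fe) = 0.39226 mol.
Reaction (3): Fe→FeCl2 ratio 1:1 ⇒ n(FeCl2) = 0.39226 mol.
Mass of FeCl2 = 0.39226 × 126.75 = 49.720 g.

49.72 g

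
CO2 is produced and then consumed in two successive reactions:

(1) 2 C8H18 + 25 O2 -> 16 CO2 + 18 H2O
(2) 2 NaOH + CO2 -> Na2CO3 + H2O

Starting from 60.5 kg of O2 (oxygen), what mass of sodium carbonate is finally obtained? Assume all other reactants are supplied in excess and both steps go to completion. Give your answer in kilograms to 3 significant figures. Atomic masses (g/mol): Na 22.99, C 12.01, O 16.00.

M(O2) = 2(16.00) = 32.00 g/mol.
M(Na2CO3) = 2(22.99) + 12.01 + 3(16.00) = 105.99 g/mol.
60.5 kg = 60500 g.
n(O2) = 60500 / 32.00 = 1891 mol.
Step 1 gives a 25:16 ratio of O2 to CO2, so n(CO2) = 1210 mol.
In step 2 the CO2:Na2CO3 ratio is 1:1, so n(Na2CO3) = 1210 mol.
Mass of Na2CO3 = 1210 × 105.99 = 128200 g = 128 kg.

128 kg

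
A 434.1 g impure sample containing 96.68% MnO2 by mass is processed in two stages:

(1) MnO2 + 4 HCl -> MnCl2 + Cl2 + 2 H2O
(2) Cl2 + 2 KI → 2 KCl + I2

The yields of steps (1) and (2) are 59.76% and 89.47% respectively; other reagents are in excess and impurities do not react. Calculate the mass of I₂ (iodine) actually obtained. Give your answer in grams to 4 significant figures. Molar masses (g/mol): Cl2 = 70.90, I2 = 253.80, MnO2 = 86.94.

655.1 g

Pure MnO2 = 434.1 × 0.9668 = 419.69 g.
n(MnO2) = 419.69 / 86.94 = 4.8273 mol.
Step 1 (MnO2:Cl2 = 1:1): theoretical n(Cl2) = 4.8273 mol; at 59.76% yield, n(Cl2) = 2.8848 mol.
Step 2 (Cl2:I2 = 1:1): theoretical n(I2) = 2.8848 mol, so theoretical mass = 2.8848 × 253.80 = 732.17 g.
At 89.47% yield, actual mass of I2 = 732.17 × 0.8947 = 655.07 g.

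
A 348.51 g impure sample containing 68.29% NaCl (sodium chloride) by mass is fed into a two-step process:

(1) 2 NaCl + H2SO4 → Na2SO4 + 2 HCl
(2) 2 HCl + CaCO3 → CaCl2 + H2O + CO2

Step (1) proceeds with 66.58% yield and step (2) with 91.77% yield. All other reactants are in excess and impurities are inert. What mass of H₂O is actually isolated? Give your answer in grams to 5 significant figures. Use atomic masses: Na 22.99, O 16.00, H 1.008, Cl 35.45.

22.415 g

Pure NaCl = 348.51 × 0.6829 = 237.997 g.
M(NaCl) = 22.99 + 35.45 = 58.44 g/mol.
M(H2O) = 2(1.008) + 16.00 = 18.016 g/mol.
n(NaCl) = 237.997 / 58.44 = 4.07251 mol.
Step 1 (NaCl:HCl = 2:2): theoretical n(HCl) = 4.07251 mol; at 66.58% yield, n(HCl) = 2.71148 mol.
Step 2 (HCl:H2O = 2:1): theoretical n(H2O) = 1.35574 mol, so theoretical mass = 1.35574 × 18.016 = 24.4250 g.
At 91.77% yield, actual mass of H2O = 24.4250 × 0.9177 = 22.4148 g.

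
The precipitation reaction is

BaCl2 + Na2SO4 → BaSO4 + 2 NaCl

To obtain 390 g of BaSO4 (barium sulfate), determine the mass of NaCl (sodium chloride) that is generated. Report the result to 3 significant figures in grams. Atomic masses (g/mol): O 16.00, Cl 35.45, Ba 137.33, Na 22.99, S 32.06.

M(BaSO4) = 137.33 + 32.06 + 4(16.00) = 233.39 g/mol.
M(NaCl) = 22.99 + 35.45 = 58.44 g/mol.
n(BaSO4) = 390.0 g / 233.39 g/mol = 1.671 mol.
From the equation the BaSO4:NaCl mole ratio is 1:2, so n(NaCl) = 1.671 × 2/1 = 3.342 mol.
Mass of NaCl = 3.342 mol × 58.44 g/mol = 195.3 g.

195 g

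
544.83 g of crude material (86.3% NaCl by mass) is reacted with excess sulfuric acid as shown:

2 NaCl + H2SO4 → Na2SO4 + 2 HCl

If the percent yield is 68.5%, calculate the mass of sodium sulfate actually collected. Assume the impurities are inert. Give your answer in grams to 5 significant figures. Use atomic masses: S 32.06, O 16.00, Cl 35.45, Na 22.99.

Pure NaCl available = 544.83 g × 0.863 = 470.188 g.
M(NaCl) = 22.99 + 35.45 = 58.44 g/mol.
M(Na2SO4) = 2(22.99) + 32.06 + 4(16.00) = 142.04 g/mol.
n(NaCl) = 470.188 g / 58.44 g/mol = 8.04566 mol.
From the equation the NaCl:Na2SO4 mole ratio is 2:1, so n(Na2SO4) = 8.04566 × 1/2 = 4.02283 mol.
Mass of Na2SO4 = 4.02283 mol × 142.04 g/mol = 571.403 g.
Actual mass collected = 571.403 g × 0.685 = 391.411 g.

391.41 g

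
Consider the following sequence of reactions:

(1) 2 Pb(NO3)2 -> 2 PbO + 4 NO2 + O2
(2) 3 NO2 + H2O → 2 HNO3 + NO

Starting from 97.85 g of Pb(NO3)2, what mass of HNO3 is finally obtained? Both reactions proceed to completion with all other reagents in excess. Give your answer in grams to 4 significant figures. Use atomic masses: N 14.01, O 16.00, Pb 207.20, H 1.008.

24.82 g

M(Pb(NO3)2) = 207.20 + 2(14.01) + 6(16.00) = 331.22 g/mol.
M(HNO3) = 1.008 + 14.01 + 3(16.00) = 63.018 g/mol.
n(Pb(NO3)2) = 97.850 / 331.22 = 0.29542 mol.
Step 1 gives a 2:4 ratio of Pb(NO3)2 to NO2, so n(NO2) = 0.59085 mol.
In step 2 the NO2:HNO3 ratio is 3:2, so n(HNO3) = 0.39390 mol.
Mass of HNO3 = 0.39390 × 63.018 = 24.823 g.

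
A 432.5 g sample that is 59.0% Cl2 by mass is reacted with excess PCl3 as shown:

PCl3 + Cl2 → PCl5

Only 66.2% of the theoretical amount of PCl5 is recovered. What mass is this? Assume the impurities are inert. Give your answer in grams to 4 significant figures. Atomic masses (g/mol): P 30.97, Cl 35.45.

496.1 g

Pure Cl2 available = 432.5 g × 0.590 = 255.18 g.
M(Cl2) = 2(35.45) = 70.90 g/mol.
M(PCl5) = 30.97 + 5(35.45) = 208.22 g/mol.
n(Cl2) = 255.18 g / 70.90 g/mol = 3.5991 mol.
From the equation the Cl2:PCl5 mole ratio is 1:1, so n(PCl5) = 3.5991 × 1/1 = 3.5991 mol.
Mass of PCl5 = 3.5991 mol × 208.22 g/mol = 749.40 g.
Actual mass collected = 749.40 g × 0.662 = 496.10 g.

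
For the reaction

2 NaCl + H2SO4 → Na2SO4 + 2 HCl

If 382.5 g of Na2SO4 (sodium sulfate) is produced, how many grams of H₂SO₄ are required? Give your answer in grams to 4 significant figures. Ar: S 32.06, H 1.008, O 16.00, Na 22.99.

264.1 g

M(Na2SO4) = 2(22.99) + 32.06 + 4(16.00) = 142.04 g/mol.
M(H2SO4) = 2(1.008) + 32.06 + 4(16.00) = 98.076 g/mol.
n(Na2SO4) = 382.50 g / 142.04 g/mol = 2.6929 mol.
From the equation the Na2SO4:H2SO4 mole ratio is 1:1, so n(H2SO4) = 2.6929 × 1/1 = 2.6929 mol.
Mass of H2SO4 = 2.6929 mol × 98.076 g/mol = 264.11 g.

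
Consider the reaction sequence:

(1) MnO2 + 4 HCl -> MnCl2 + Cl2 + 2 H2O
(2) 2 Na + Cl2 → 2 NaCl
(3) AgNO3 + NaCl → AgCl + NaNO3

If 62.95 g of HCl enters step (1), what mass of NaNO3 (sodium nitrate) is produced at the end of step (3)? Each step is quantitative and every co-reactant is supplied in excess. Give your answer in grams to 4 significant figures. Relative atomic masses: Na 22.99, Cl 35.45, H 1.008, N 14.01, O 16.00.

73.38 g

M(HCl) = 1.008 + 35.45 = 36.458 g/mol.
M(NaNO3) = 22.99 + 14.01 + 3(16.00) = 85.00 g/mol.
n(HCl) = 62.95 / 36.458 = 1.7266 mol.
Reaction (1): HCl→Cl2 ratio 4:1 ⇒ n(Cl2) = 0.43166 mol.
Reaction (2): Cl2→NaCl ratio 1:2 ⇒ n(NaCl) = 0.86332 mol.
Reaction (3): NaCl→NaNO3 ratio 1:1 ⇒ n(NaNO3) = 0.86332 mol.
Mass of NaNO3 = 0.86332 × 85.00 = 73.382 g.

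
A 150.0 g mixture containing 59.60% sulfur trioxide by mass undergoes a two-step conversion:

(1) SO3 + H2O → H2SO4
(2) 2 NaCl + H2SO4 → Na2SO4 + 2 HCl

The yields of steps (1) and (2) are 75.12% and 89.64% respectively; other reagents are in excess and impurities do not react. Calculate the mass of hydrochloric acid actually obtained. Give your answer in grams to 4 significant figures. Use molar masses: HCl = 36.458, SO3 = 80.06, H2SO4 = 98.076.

54.83 g

Pure SO3 = 150.0 × 0.5960 = 89.400 g.
n(SO3) = 89.400 / 80.06 = 1.1167 mol.
Step 1 (SO3:H2SO4 = 1:1): theoretical n(H2SO4) = 1.1167 mol; at 75.12% yield, n(H2SO4) = 0.83884 mol.
Step 2 (H2SO4:HCl = 1:2): theoretical n(HCl) = 1.6777 mol, so theoretical mass = 1.6777 × 36.458 = 61.165 g.
At 89.64% yield, actual mass of HCl = 61.165 × 0.8964 = 54.828 g.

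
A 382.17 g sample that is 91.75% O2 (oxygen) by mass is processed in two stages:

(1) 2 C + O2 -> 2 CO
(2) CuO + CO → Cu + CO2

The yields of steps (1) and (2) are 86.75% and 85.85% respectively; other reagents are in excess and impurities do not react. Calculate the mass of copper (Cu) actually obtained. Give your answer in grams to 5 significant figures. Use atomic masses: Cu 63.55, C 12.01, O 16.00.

Pure O2 = 382.17 × 0.9175 = 350.641 g.
M(O2) = 2(16.00) = 32.00 g/mol.
M(Cu) = 63.55 g/mol.
n(O2) = 350.641 / 32.00 = 10.9575 mol.
Step 1 (O2:CO = 1:2): theoretical n(CO) = 21.9151 mol; at 86.75% yield, n(CO) = 19.0113 mol.
Step 2 (CO:Cu = 1:1): theoretical n(Cu) = 19.0113 mol, so theoretical mass = 19.0113 × 63.55 = 1208.17 g.
At 85.85% yield, actual mass of Cu = 1208.17 × 0.8585 = 1037.21 g.

1037.2 g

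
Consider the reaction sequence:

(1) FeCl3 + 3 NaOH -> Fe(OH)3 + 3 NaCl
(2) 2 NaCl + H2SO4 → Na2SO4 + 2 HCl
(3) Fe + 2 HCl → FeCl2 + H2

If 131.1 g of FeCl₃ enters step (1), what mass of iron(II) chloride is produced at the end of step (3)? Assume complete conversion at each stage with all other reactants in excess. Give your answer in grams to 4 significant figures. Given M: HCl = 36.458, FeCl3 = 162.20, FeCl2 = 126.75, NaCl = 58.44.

153.7 g

n(FeCl3) = 131.1 / 162.20 = 0.80826 mol.
Reaction (1): FeCl3→NaCl ratio 1:3 ⇒ n(NaCl) = 2.4248 mol.
Reaction (2): NaCl→HCl ratio 2:2 ⇒ n(HCl) = 2.4248 mol.
Reaction (3): HCl→FeCl2 ratio 2:1 ⇒ n(FeCl2) = 1.2124 mol.
Mass of FeCl2 = 1.2124 × 126.75 = 153.67 g.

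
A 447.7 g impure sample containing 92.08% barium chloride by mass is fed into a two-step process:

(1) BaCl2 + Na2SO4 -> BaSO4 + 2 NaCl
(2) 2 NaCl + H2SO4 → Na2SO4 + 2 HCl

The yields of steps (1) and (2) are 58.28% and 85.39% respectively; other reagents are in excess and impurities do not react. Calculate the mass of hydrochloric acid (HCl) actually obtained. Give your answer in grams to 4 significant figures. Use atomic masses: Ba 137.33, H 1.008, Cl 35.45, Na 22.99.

Pure BaCl2 = 447.7 × 0.9208 = 412.24 g.
M(BaCl2) = 137.33 + 2(35.45) = 208.23 g/mol.
M(HCl) = 1.008 + 35.45 = 36.458 g/mol.
n(BaCl2) = 412.24 / 208.23 = 1.9797 mol.
Step 1 (BaCl2:NaCl = 1:2): theoretical n(NaCl) = 3.9595 mol; at 58.28% yield, n(NaCl) = 2.3076 mol.
Step 2 (NaCl:HCl = 2:2): theoretical n(HCl) = 2.3076 mol, so theoretical mass = 2.3076 × 36.458 = 84.130 g.
At 85.39% yield, actual mass of HCl = 84.130 × 0.8539 = 71.839 g.

71.84 g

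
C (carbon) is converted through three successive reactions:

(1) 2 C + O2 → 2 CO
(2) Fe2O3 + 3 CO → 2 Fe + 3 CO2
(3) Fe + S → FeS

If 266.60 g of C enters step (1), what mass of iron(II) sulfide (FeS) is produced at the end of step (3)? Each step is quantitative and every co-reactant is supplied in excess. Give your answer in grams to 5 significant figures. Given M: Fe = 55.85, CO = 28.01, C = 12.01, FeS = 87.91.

n(C) = 266.60 / 12.01 = 22.1982 mol.
Reaction (1): C→CO ratio 2:2 ⇒ n(CO) = 22.1982 mol.
Reaction (2): CO→Fe ratio 3:2 ⇒ n(Fe) = 14.7988 mol.
Reaction (3): Fe→FeS ratio 1:1 ⇒ n(FeS) = 14.7988 mol.
Mass of FeS = 14.7988 × 87.91 = 1300.96 g.

1301.0 g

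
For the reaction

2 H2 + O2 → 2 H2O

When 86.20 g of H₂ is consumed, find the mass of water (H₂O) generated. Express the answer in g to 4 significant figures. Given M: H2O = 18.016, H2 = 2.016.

770.3 g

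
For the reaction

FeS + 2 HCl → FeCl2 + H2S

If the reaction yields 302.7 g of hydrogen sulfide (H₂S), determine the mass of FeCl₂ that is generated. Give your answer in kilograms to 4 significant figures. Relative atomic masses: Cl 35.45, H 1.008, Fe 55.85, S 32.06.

1.126 kg

M(H2S) = 2(1.008) + 32.06 = 34.076 g/mol.
M(FeCl2) = 55.85 + 2(35.45) = 126.75 g/mol.
n(H2S) = 302.70 g / 34.076 g/mol = 8.8831 mol.
From the equation the H2S:FeCl2 mole ratio is 1:1, so n(FeCl2) = 8.8831 × 1/1 = 8.8831 mol.
Mass of FeCl2 = 8.8831 mol × 126.75 g/mol = 1125.9 g.
Converting to kg: 1125.9 g = 1.126 kg.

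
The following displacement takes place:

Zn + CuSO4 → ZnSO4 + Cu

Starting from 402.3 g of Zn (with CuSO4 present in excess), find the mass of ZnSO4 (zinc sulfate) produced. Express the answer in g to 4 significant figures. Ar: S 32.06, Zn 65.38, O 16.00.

M(Zn) = 65.38 g/mol.
M(ZnSO4) = 65.38 + 32.06 + 4(16.00) = 161.44 g/mol.
n(Zn) = 402.30 g / 65.38 g/mol = 6.1533 mol.
From the equation the Zn:ZnSO4 mole ratio is 1:1, so n(ZnSO4) = 6.1533 × 1/1 = 6.1533 mol.
Mass of ZnSO4 = 6.1533 mol × 161.44 g/mol = 993.38 g.

993.4 g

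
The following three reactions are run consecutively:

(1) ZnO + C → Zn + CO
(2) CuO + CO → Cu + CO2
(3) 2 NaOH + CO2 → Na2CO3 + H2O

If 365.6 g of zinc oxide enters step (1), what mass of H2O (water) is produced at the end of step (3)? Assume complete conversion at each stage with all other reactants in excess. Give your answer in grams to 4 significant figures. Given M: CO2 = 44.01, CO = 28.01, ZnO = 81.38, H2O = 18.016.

80.94 g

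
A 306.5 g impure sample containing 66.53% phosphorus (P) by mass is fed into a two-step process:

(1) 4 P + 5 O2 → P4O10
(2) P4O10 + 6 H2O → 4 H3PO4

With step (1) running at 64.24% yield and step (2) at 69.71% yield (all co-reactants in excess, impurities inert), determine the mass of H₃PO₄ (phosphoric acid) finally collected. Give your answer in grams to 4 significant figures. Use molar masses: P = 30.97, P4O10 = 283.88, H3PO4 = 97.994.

Pure P = 306.5 × 0.6653 = 203.91 g.
n(P) = 203.91 / 30.97 = 6.5843 mol.
Step 1 (P:P4O10 = 4:1): theoretical n(P4O10) = 1.6461 mol; at 64.24% yield, n(P4O10) = 1.0574 mol.
Step 2 (P4O10:H3PO4 = 1:4): theoretical n(H3PO4) = 4.2297 mol, so theoretical mass = 4.2297 × 97.994 = 414.49 g.
At 69.71% yield, actual mass of H3PO4 = 414.49 × 0.6971 = 288.94 g.

288.9 g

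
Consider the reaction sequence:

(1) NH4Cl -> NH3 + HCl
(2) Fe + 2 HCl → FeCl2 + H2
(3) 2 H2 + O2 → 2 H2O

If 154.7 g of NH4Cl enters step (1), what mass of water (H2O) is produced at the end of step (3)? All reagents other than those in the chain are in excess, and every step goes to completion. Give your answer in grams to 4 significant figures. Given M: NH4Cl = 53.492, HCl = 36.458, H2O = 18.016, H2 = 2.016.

26.05 g

n(NH4Cl) = 154.7 / 53.492 = 2.8920 mol.
Reaction (1): NH4Cl→HCl ratio 1:1 ⇒ n(HCl) = 2.8920 mol.
Reaction (2): HCl→H2 ratio 2:1 ⇒ n(H2) = 1.4460 mol.
Reaction (3): H2→H2O ratio 2:2 ⇒ n(H2O) = 1.4460 mol.
Mass of H2O = 1.4460 × 18.016 = 26.051 g.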